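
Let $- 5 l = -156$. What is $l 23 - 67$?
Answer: $\frac{3253}{5} \approx 650.6$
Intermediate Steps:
$l = \frac{156}{5}$ ($l = \left(- \frac{1}{5}\right) \left(-156\right) = \frac{156}{5} \approx 31.2$)
$l 23 - 67 = \frac{156}{5} \cdot 23 - 67 = \frac{3588}{5} - 67 = \frac{3253}{5}$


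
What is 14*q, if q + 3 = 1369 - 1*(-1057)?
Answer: 33922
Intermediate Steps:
q = 2423 (q = -3 + (1369 - 1*(-1057)) = -3 + (1369 + 1057) = -3 + 2426 = 2423)
14*q = 14*2423 = 33922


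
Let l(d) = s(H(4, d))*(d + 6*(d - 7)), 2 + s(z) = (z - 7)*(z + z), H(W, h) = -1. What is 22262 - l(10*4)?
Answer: 18930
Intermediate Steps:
s(z) = -2 + 2*z*(-7 + z) (s(z) = -2 + (z - 7)*(z + z) = -2 + (-7 + z)*(2*z) = -2 + 2*z*(-7 + z))
l(d) = -588 + 98*d (l(d) = (-2 - 14*(-1) + 2*(-1)**2)*(d + 6*(d - 7)) = (-2 + 14 + 2*1)*(d + 6*(-7 + d)) = (-2 + 14 + 2)*(d + (-42 + 6*d)) = 14*(-42 + 7*d) = -588 + 98*d)
22262 - l(10*4) = 22262 - (-588 + 98*(10*4)) = 22262 - (-588 + 98*40) = 22262 - (-588 + 3920) = 22262 - 1*3332 = 22262 - 3332 = 18930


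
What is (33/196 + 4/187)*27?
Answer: 187785/36652 ≈ 5.1235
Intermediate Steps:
(33/196 + 4/187)*27 = (6955/36652)*27 = 187785/36652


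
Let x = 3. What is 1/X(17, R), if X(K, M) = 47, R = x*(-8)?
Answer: 1/47 ≈ 0.021277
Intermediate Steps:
R = -24 (R = 3*(-8) = -24)
1/X(17, R) = 1/47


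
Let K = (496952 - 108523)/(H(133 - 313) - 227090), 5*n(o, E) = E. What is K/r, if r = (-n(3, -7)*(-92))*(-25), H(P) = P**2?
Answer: -388429/626901800 ≈ -0.00061960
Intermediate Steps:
n(o, E) = E/5
r = 3220 (r = (-(-7)/5*(-92))*(-25) = (-1*(-7/5)*(-92))*(-25) = ((7/5)*(-92))*(-25) = -644/5*(-25) = 3220)
K = -388429/194690 (K = (496952 - 108523)/((133 - 313)**2 - 227090) = 388429/((-180)**2 - 227090) = 388429/(32400 - 227090) = 388429/(-194690) = 388429*(-1/194690) = -388429/194690 ≈ -1.9951)
K/r = -388429/194690/3220 = -388429/194690*1/3220 = -388429/626901800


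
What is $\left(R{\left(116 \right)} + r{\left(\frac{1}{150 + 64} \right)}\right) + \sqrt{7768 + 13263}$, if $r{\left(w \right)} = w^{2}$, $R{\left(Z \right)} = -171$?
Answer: $- \frac{7831115}{45796} + \sqrt{21031} \approx -25.979$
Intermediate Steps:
$\left(R{\left(116 \right)} + r{\left(\frac{1}{150 + 64} \right)}\right) + \sqrt{7768 + 13263} = \left(-171 + \left(\frac{1}{150 + 64}\right)^{2}\right) + \sqrt{7768 + 13263} = \left(-171 + \left(\frac{1}{214}\right)^{2}\right) + \sqrt{21031} = \left(-171 + \frac{1}{45796}\right) + \sqrt{21031} = - \frac{7831115}{45796} + \sqrt{21031}$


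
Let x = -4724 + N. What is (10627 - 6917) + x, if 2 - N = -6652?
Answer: 5640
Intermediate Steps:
N = 6654 (N = 2 - 1*(-6652) = 2 + 6652 = 6654)
x = 1930 (x = -4724 + 6654 = 1930)
(10627 - 6917) + x = (10627 - 6917) + 1930 = 3710 + 1930 = 5640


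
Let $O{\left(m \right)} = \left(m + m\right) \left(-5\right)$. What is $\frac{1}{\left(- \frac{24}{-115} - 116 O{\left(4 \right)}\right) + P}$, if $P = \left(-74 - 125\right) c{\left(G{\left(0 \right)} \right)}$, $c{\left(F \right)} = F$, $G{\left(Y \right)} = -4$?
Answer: $\frac{115}{625164} \approx 0.00018395$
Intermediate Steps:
$O{\left(m \right)} = - 10 m$ ($O{\left(m \right)} = 2 m \left(-5\right) = - 10 m$)
$P = 796$ ($P = \left(-74 - 125\right) \left(-4\right) = \left(-199\right) \left(-4\right) = 796$)
$\frac{1}{\left(- \frac{24}{-115} - 116 O{\left(4 \right)}\right) + P} = \frac{1}{\left(- \frac{24}{-115} - 116 \left(\left(-10\right) 4\right)\right) + 796} = \frac{1}{\left(\left(-24\right) \left(- \frac{1}{115}\right) - -4640\right) + 796} = \frac{1}{\left(\frac{24}{115} + 4640\right) + 796} = \frac{1}{\frac{533624}{115} + 796} = \frac{1}{\frac{625164}{115}} = \frac{115}{625164}$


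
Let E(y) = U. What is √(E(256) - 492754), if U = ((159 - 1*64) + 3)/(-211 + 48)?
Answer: 10*I*√130919970/163 ≈ 701.96*I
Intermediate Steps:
U = -98/163 (U = ((159 - 64) + 3)/(-163) = (95 + 3)*(-1/163) = 98*(-1/163) = -98/163 ≈ -0.60123)
E(y) = -98/163
√(E(256) - 492754) = √(-98/163 - 492754) = √(-80319000/163) = 10*I*√130919970/163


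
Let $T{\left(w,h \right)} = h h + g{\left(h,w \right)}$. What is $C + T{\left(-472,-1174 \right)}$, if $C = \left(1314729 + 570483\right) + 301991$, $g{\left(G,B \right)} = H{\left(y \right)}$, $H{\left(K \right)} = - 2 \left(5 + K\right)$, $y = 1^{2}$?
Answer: $3565467$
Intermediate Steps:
$y = 1$
$H{\left(K \right)} = -10 - 2 K$
$g{\left(G,B \right)} = -12$ ($g{\left(G,B \right)} = -10 - 2 = -12$)
$C = 2187203$ ($C = 1885212 + 301991 = 2187203$)
$T{\left(w,h \right)} = -12 + h^{2}$ ($T{\left(w,h \right)} = h h - 12 = h^{2} - 12 = -12 + h^{2}$)
$C + T{\left(-472,-1174 \right)} = 2187203 - \left(12 - \left(-1174\right)^{2}\right) = 2187203 + \left(-12 + 1378276\right) = 2187203 + 1378264 = 3565467$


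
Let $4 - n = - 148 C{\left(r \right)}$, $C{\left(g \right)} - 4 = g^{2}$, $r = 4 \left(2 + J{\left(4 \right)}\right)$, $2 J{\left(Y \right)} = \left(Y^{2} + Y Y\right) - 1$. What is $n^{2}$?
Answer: $526779833616$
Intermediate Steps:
$J{\left(Y \right)} = - \frac{1}{2} + Y^{2}$ ($J{\left(Y \right)} = \frac{\left(Y^{2} + Y Y\right) - 1}{2} = \frac{\left(Y^{2} + Y^{2}\right) - 1}{2} = \frac{2 Y^{2} - 1}{2} = \frac{-1 + 2 Y^{2}}{2} = - \frac{1}{2} + Y^{2}$)
$r = 70$ ($r = 4 \left(2 - \left(\frac{1}{2} - 4^{2}\right)\right) = 4 \left(2 + \left(- \frac{1}{2} + 16\right)\right) = 4 \left(2 + \frac{31}{2}\right) = 4 \cdot \frac{35}{2} = 70$)
$C{\left(g \right)} = 4 + g^{2}$
$n = 725796$ ($n = 4 - - 148 \left(4 + 70^{2}\right) = 4 - - 148 \left(4 + 4900\right) = 4 - \left(-148\right) 4904 = 4 - -725792 = 4 + 725792 = 725796$)
$n^{2} = 725796^{2} = 526779833616$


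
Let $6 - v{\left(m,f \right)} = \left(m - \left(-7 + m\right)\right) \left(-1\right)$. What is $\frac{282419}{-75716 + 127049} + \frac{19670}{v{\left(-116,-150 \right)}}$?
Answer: $\frac{1013391557}{667329} \approx 1518.6$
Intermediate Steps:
$v{\left(m,f \right)} = 13$ ($v{\left(m,f \right)} = 6 - \left(m - \left(-7 + m\right)\right) \left(-1\right) = 6 - 7 \left(-1\right) = 6 - -7 = 6 + 7 = 13$)
$\frac{282419}{-75716 + 127049} + \frac{19670}{v{\left(-116,-150 \right)}} = \frac{282419}{-75716 + 127049} + \frac{19670}{13} = \frac{282419}{51333} + 19670 \cdot \frac{1}{13} = 282419 \cdot \frac{1}{51333} + \frac{19670}{13} = \frac{282419}{51333} + \frac{19670}{13} = \frac{1013391557}{667329}$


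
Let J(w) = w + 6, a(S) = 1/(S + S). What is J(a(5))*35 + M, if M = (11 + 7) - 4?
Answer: 455/2 ≈ 227.50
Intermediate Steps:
a(S) = 1/(2*S)
J(w) = 6 + w
M = 14 (M = 18 - 4 = 14)
J(a(5))*35 + M = (6 + (½)/5)*35 + 14 = (6 + (½)*(⅕))*35 + 14 = (6 + ⅒)*35 + 14 = (61/10)*35 + 14 = 427/2 + 14 = 455/2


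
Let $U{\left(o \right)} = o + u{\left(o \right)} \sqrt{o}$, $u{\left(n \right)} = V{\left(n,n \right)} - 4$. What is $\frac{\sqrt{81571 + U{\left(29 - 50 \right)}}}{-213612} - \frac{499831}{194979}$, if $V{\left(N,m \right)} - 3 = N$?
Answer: $- \frac{499831}{194979} - \frac{\sqrt{81550 - 22 i \sqrt{21}}}{213612} \approx -2.5648 + 8.2635 \cdot 10^{-7} i$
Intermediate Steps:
$V{\left(N,m \right)} = 3 + N$
$u{\left(n \right)} = -1 + n$ ($u{\left(n \right)} = \left(3 + n\right) - 4 = -1 + n$)
$U{\left(o \right)} = o + \sqrt{o} \left(-1 + o\right)$ ($U{\left(o \right)} = o + \left(-1 + o\right) \sqrt{o} = o + \sqrt{o} \left(-1 + o\right)$)
$\frac{\sqrt{81571 + U{\left(29 - 50 \right)}}}{-213612} - \frac{499831}{194979} = \frac{\sqrt{81571 + \left(\left(29 - 50\right) + \sqrt{29 - 50} \left(-1 + \left(29 - 50\right)\right)\right)}}{-213612} - \frac{499831}{194979} = \sqrt{81571 - \left(21 - \sqrt{-21} \left(-1 - 21\right)\right)} \left(- \frac{1}{213612}\right) - \frac{499831}{194979} = \sqrt{81571 - \left(21 - i \sqrt{21} \left(-22\right)\right)} \left(- \frac{1}{213612}\right) - \frac{499831}{194979} = \sqrt{81571 - \left(21 + 22 i \sqrt{21}\right)} \left(- \frac{1}{213612}\right) - \frac{499831}{194979} = \sqrt{81550 - 22 i \sqrt{21}} \left(- \frac{1}{213612}\right) - \frac{499831}{194979} = - \frac{\sqrt{81550 - 22 i \sqrt{21}}}{213612} - \frac{499831}{194979} = - \frac{499831}{194979} - \frac{\sqrt{81550 - 22 i \sqrt{21}}}{213612}$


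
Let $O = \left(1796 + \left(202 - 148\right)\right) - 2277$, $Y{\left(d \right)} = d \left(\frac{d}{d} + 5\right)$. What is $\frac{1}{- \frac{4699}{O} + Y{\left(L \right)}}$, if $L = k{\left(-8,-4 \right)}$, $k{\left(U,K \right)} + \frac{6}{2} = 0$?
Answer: $- \frac{427}{2987} \approx -0.14295$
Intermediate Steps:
$k{\left(U,K \right)} = -3$ ($k{\left(U,K \right)} = -3 + 0 = -3$)
$L = -3$
$Y{\left(d \right)} = 6 d$ ($Y{\left(d \right)} = d \left(1 + 5\right) = d 6 = 6 d$)
$O = -427$ ($O = \left(1796 + 54\right) - 2277 = 1850 - 2277 = -427$)
$\frac{1}{- \frac{4699}{O} + Y{\left(L \right)}} = \frac{1}{- \frac{4699}{-427} + 6 \left(-3\right)} = \frac{1}{\left(-4699\right) \left(- \frac{1}{427}\right) - 18} = \frac{1}{\frac{4699}{427} - 18} = \frac{1}{- \frac{2987}{427}} = - \frac{427}{2987}$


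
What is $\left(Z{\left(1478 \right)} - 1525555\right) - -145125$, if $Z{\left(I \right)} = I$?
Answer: $-1378952$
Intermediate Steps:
$\left(Z{\left(1478 \right)} - 1525555\right) - -145125 = \left(1478 - 1525555\right) - -145125 = -1524077 + \left(-921889 + 1067014\right) = -1524077 + 145125 = -1378952$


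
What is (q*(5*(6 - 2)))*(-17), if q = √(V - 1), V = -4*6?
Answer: -1700*I ≈ -1700.0*I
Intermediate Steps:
V = -24
q = 5*I (q = √(-24 - 1) = √(-25) = 5*I ≈ 5.0*I)
(q*(5*(6 - 2)))*(-17) = ((5*I)*(5*(6 - 2)))*(-17) = ((5*I)*(5*4))*(-17) = ((5*I)*20)*(-17) = (100*I)*(-17) = -1700*I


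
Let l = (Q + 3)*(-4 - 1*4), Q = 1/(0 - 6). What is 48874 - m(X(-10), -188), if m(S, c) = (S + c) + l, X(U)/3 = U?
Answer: 147344/3 ≈ 49115.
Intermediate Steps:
X(U) = 3*U
Q = -⅙ (Q = 1/(-6) = -⅙ ≈ -0.16667)
l = -68/3 (l = (-⅙ + 3)*(-4 - 1*4) = 17*(-4 - 4)/6 = (17/6)*(-8) = -68/3 ≈ -22.667)
m(S, c) = -68/3 + S + c (m(S, c) = (S + c) - 68/3 = -68/3 + S + c)
48874 - m(X(-10), -188) = 48874 - (-68/3 + 3*(-10) - 188) = 48874 - (-68/3 - 30 - 188) = 48874 - 1*(-722/3) = 48874 + 722/3 = 147344/3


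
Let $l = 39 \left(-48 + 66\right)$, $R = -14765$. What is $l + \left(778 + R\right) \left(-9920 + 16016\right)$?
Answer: $-85264050$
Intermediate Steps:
$l = 702$ ($l = 39 \cdot 18 = 702$)
$l + \left(778 + R\right) \left(-9920 + 16016\right) = 702 + \left(778 - 14765\right) \left(-9920 + 16016\right) = 702 - 85264752 = -85264050$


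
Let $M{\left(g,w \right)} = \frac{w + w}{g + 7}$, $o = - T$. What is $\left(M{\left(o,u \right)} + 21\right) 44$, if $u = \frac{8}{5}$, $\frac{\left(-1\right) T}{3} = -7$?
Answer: $\frac{31988}{35} \approx 913.94$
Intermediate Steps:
$T = 21$ ($T = \left(-3\right) \left(-7\right) = 21$)
$o = -21$ ($o = \left(-1\right) 21 = -21$)
$u = \frac{8}{5}$ ($u = 8 \cdot \frac{1}{5} = \frac{8}{5} \approx 1.6$)
$M{\left(g,w \right)} = \frac{2 w}{7 + g}$
$\left(M{\left(o,u \right)} + 21\right) 44 = \left(2 \cdot \frac{8}{5} \frac{1}{7 - 21} + 21\right) 44 = \left(2 \cdot \frac{8}{5} \frac{1}{-14} + 21\right) 44 = \left(2 \cdot \frac{8}{5} \left(- \frac{1}{14}\right) + 21\right) 44 = \left(- \frac{8}{35} + 21\right) 44 = \frac{727}{35} \cdot 44 = \frac{31988}{35}$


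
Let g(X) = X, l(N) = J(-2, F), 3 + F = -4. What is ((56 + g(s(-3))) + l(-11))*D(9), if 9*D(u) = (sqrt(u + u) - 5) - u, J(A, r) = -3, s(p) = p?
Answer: -700/9 + 50*sqrt(2)/3 ≈ -54.208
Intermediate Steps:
F = -7 (F = -3 - 4 = -7)
l(N) = -3
D(u) = -5/9 - u/9 + sqrt(2)*sqrt(u)/9 (D(u) = ((sqrt(u + u) - 5) - u)/9 = ((sqrt(2*u) - 5) - u)/9 = ((sqrt(2)*sqrt(u) - 5) - u)/9 = ((-5 + sqrt(2)*sqrt(u)) - u)/9 = (-5 - u + sqrt(2)*sqrt(u))/9 = -5/9 - u/9 + sqrt(2)*sqrt(u)/9)
((56 + g(s(-3))) + l(-11))*D(9) = ((56 - 3) - 3)*(-5/9 - 1/9*9 + sqrt(2)*sqrt(9)/9) = (53 - 3)*(-5/9 - 1 + (1/9)*sqrt(2)*3) = 50*(-5/9 - 1 + sqrt(2)/3) = 50*(-14/9 + sqrt(2)/3) = -700/9 + 50*sqrt(2)/3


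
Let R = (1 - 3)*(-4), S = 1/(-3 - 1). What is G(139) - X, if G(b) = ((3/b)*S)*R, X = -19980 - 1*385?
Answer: 2830729/139 ≈ 20365.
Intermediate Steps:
S = -¼ (S = 1/(-4) = -¼ ≈ -0.25000)
X = -20365 (X = -19980 - 385 = -20365)
R = 8 (R = -2*(-4) = 8)
G(b) = -6/b (G(b) = ((3/b)*(-¼))*8 = -3/(4*b)*8 = -6/b)
G(139) - X = -6/139 - 1*(-20365) = -6*1/139 + 20365 = -6/139 + 20365 = 2830729/139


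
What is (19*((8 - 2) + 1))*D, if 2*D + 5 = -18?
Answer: -3059/2 ≈ -1529.5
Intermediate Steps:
D = -23/2 (D = -5/2 + (½)*(-18) = -5/2 - 9 = -23/2 ≈ -11.500)
(19*((8 - 2) + 1))*D = (19*((8 - 2) + 1))*(-23/2) = (19*(6 + 1))*(-23/2) = (19*7)*(-23/2) = 133*(-23/2) = -3059/2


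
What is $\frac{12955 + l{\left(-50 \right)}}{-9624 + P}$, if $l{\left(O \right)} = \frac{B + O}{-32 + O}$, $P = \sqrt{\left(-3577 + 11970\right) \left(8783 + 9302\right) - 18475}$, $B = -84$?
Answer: $\frac{2556240264}{1212524857} + \frac{265611 \sqrt{151768930}}{1212524857} \approx 4.8068$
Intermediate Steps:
$P = \sqrt{151768930}$ ($P = \sqrt{8393 \cdot 18085 - 18475} = \sqrt{151787405 - 18475} = \sqrt{151768930} \approx 12319.0$)
$l{\left(O \right)} = \frac{-84 + O}{-32 + O}$
$\frac{12955 + l{\left(-50 \right)}}{-9624 + P} = \frac{12955 + \frac{-84 - 50}{-32 - 50}}{-9624 + \sqrt{151768930}} = \frac{12955 + \frac{1}{-82} \left(-134\right)}{-9624 + \sqrt{151768930}} = \frac{12955 - - \frac{67}{41}}{-9624 + \sqrt{151768930}} = \frac{12955 + \frac{67}{41}}{-9624 + \sqrt{151768930}} = \frac{531222}{41 \left(-9624 + \sqrt{151768930}\right)}$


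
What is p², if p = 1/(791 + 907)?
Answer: 1/2883204 ≈ 3.4684e-7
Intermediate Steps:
p = 1/1698 ≈ 0.00058893
p² = (1/1698)² = 1/2883204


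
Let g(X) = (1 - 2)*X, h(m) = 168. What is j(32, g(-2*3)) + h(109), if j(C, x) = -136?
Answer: 32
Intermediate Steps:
g(X) = -X
j(32, g(-2*3)) + h(109) = -136 + 168 = 32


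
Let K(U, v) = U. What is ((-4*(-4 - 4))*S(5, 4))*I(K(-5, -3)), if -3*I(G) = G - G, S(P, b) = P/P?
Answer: 0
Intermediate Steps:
S(P, b) = 1
I(G) = 0 (I(G) = -(G - G)/3 = -⅓*0 = 0)
((-4*(-4 - 4))*S(5, 4))*I(K(-5, -3)) = (-4*(-4 - 4)*1)*0 = (-4*(-8)*1)*0 = (32*1)*0 = 32*0 = 0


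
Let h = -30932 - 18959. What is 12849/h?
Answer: -12849/49891 ≈ -0.25754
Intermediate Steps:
h = -49891
12849/h = 12849/(-49891) = 12849*(-1/49891) = -12849/49891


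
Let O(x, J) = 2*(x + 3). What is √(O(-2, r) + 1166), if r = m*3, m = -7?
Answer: 4*√73 ≈ 34.176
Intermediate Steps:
r = -21 (r = -7*3 = -21)
O(x, J) = 6 + 2*x (O(x, J) = 2*(3 + x) = 6 + 2*x)
√(O(-2, r) + 1166) = √((6 + 2*(-2)) + 1166) = √((6 - 4) + 1166) = √(2 + 1166) = √1168 = 4*√73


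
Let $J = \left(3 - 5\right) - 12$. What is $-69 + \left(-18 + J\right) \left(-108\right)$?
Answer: $3387$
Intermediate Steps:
$J = -14$ ($J = -2 - 12 = -14$)
$-69 + \left(-18 + J\right) \left(-108\right) = -69 + \left(-18 - 14\right) \left(-108\right) = -69 - -3456 = -69 + 3456 = 3387$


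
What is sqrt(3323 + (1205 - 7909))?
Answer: 7*I*sqrt(69) ≈ 58.146*I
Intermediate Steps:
sqrt(3323 + (1205 - 7909)) = sqrt(3323 - 6704) = sqrt(-3381) = 7*I*sqrt(69)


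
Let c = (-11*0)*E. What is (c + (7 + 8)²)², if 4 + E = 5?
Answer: 50625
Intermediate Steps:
E = 1 (E = -4 + 5 = 1)
c = 0 (c = -11*0*1 = 0*1 = 0)
(c + (7 + 8)²)² = (0 + (7 + 8)²)² = (0 + 15²)² = (0 + 225)² = 225² = 50625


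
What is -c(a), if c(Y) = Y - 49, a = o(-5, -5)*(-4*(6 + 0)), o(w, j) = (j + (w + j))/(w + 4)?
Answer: 409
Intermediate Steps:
o(w, j) = (w + 2*j)/(4 + w) (o(w, j) = (j + (j + w))/(4 + w) = (w + 2*j)/(4 + w))
a = -360 (a = ((-5 + 2*(-5))/(4 - 5))*(-4*(6 + 0)) = ((-5 - 10)/(-1))*(-4*6) = -1*(-15)*(-24) = 15*(-24) = -360)
c(Y) = -49 + Y
-c(a) = -(-49 - 360) = -1*(-409) = 409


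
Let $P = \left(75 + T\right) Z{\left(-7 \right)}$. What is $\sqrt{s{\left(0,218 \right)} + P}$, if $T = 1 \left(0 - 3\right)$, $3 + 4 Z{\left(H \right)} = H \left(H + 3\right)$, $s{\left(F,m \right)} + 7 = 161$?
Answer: $2 \sqrt{151} \approx 24.576$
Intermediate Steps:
$s{\left(F,m \right)} = 154$ ($s{\left(F,m \right)} = -7 + 161 = 154$)
$Z{\left(H \right)} = - \frac{3}{4} + \frac{H \left(3 + H\right)}{4}$ ($Z{\left(H \right)} = - \frac{3}{4} + \frac{H \left(H + 3\right)}{4} = - \frac{3}{4} + \frac{H \left(3 + H\right)}{4}$)
$T = -3$ ($T = 1 \left(-3\right) = -3$)
$P = 450$ ($P = \left(75 - 3\right) \left(- \frac{3}{4} + \frac{\left(-7\right)^{2}}{4} + \frac{3}{4} \left(-7\right)\right) = 72 \left(- \frac{3}{4} + \frac{1}{4} \cdot 49 - \frac{21}{4}\right) = 72 \left(- \frac{3}{4} + \frac{49}{4} - \frac{21}{4}\right) = 72 \cdot \frac{25}{4} = 450$)
$\sqrt{s{\left(0,218 \right)} + P} = \sqrt{154 + 450} = \sqrt{604} = 2 \sqrt{151}$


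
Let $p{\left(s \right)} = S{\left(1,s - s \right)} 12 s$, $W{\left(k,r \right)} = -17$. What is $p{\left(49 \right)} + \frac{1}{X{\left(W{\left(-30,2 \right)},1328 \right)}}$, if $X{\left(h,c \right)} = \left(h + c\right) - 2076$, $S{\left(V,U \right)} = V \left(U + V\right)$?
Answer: $\frac{449819}{765} \approx 588.0$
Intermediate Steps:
$X{\left(h,c \right)} = -2076 + c + h$ ($X{\left(h,c \right)} = \left(c + h\right) - 2076 = -2076 + c + h$)
$p{\left(s \right)} = 12 s$ ($p{\left(s \right)} = 1 \left(\left(s - s\right) + 1\right) 12 s = 1 \left(0 + 1\right) 12 s = 1 \cdot 1 \cdot 12 s = 1 \cdot 12 s = 12 s$)
$p{\left(49 \right)} + \frac{1}{X{\left(W{\left(-30,2 \right)},1328 \right)}} = 12 \cdot 49 + \frac{1}{-2076 + 1328 - 17} = 588 + \frac{1}{-765} = 588 - \frac{1}{765} = \frac{449819}{765}$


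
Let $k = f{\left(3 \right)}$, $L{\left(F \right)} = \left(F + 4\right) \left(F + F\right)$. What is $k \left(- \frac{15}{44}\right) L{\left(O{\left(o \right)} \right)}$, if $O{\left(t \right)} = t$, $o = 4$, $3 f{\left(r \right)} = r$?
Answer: $- \frac{240}{11} \approx -21.818$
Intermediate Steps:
$f{\left(r \right)} = \frac{r}{3}$
$L{\left(F \right)} = 2 F \left(4 + F\right)$ ($L{\left(F \right)} = \left(4 + F\right) 2 F = 2 F \left(4 + F\right)$)
$k = 1$ ($k = \frac{1}{3} \cdot 3 = 1$)
$k \left(- \frac{15}{44}\right) L{\left(O{\left(o \right)} \right)} = 1 \left(- \frac{15}{44}\right) 2 \cdot 4 \left(4 + 4\right) = 1 \left(\left(-15\right) \frac{1}{44}\right) 2 \cdot 4 \cdot 8 = 1 \left(- \frac{15}{44}\right) 64 = \left(- \frac{15}{44}\right) 64 = - \frac{240}{11}$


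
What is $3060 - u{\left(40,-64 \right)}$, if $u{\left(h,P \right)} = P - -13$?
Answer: $3111$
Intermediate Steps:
$u{\left(h,P \right)} = 13 + P$ ($u{\left(h,P \right)} = P + 13 = 13 + P$)
$3060 - u{\left(40,-64 \right)} = 3060 - \left(13 - 64\right) = 3060 - -51 = 3060 + 51 = 3111$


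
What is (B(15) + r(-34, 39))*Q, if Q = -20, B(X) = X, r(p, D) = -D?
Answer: 480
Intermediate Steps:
(B(15) + r(-34, 39))*Q = (15 - 1*39)*(-20) = (15 - 39)*(-20) = -24*(-20) = 480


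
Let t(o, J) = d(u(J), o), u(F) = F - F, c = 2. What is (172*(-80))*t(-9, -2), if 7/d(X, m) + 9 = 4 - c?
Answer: 13760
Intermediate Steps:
u(F) = 0
d(X, m) = -1 (d(X, m) = 7/(-9 + (4 - 1*2)) = 7/(-9 + (4 - 2)) = 7/(-9 + 2) = 7/(-7) = 7*(-⅐) = -1)
t(o, J) = -1
(172*(-80))*t(-9, -2) = (172*(-80))*(-1) = -13760*(-1) = 13760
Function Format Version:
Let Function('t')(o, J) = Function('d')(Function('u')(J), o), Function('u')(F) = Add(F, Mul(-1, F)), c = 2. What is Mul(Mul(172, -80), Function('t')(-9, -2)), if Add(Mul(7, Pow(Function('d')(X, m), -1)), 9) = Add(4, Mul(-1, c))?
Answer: 13760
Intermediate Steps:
Function('u')(F) = 0
Function('d')(X, m) = -1 (Function('d')(X, m) = Mul(7, Pow(Add(-9, Add(4, Mul(-1, 2))), -1)) = Mul(7, Pow(Add(-9, Add(4, -2)), -1)) = Mul(7, Pow(Add(-9, 2), -1)) = Mul(7, Pow(-7, -1)) = Mul(7, Rational(-1, 7)) = -1)
Function('t')(o, J) = -1
Mul(Mul(172, -80), Function('t')(-9, -2)) = Mul(Mul(172, -80), -1) = Mul(-13760, -1) = 13760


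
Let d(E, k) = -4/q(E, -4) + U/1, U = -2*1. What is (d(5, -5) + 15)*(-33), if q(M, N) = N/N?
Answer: -297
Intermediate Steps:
U = -2
q(M, N) = 1
d(E, k) = -6 (d(E, k) = -4/1 - 2/1 = -4*1 - 2*1 = -4 - 2 = -6)
(d(5, -5) + 15)*(-33) = (-6 + 15)*(-33) = 9*(-33) = -297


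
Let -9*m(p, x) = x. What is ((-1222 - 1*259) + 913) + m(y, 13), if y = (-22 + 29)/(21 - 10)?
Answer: -5125/9 ≈ -569.44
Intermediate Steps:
y = 7/11 ≈ 0.63636
m(p, x) = -x/9
((-1222 - 1*259) + 913) + m(y, 13) = ((-1222 - 1*259) + 913) - ⅑*13 = ((-1222 - 259) + 913) - 13/9 = (-1481 + 913) - 13/9 = -568 - 13/9 = -5125/9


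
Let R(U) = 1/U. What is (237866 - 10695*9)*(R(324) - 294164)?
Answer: -13496821916485/324 ≈ -4.1657e+10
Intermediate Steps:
(237866 - 10695*9)*(R(324) - 294164) = (237866 - 10695*9)*(1/324 - 294164) = (237866 - 96255)*(1/324 - 294164) = 141611*(-95309135/324) = -13496821916485/324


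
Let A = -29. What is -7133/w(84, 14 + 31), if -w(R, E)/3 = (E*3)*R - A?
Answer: 7133/34107 ≈ 0.20914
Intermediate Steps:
w(R, E) = -87 - 9*E*R (w(R, E) = -3*((E*3)*R - 1*(-29)) = -3*((3*E)*R + 29) = -3*(3*E*R + 29) = -3*(29 + 3*E*R) = -87 - 9*E*R)
-7133/w(84, 14 + 31) = -7133/(-87 - 9*(14 + 31)*84) = -7133/(-87 - 9*45*84) = -7133/(-87 - 34020) = -7133/(-34107) = -7133*(-1/34107) = 7133/34107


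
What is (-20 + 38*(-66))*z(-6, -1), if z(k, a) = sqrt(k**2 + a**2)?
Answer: -2528*sqrt(37) ≈ -15377.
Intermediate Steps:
z(k, a) = sqrt(a**2 + k**2)
(-20 + 38*(-66))*z(-6, -1) = (-20 + 38*(-66))*sqrt((-1)**2 + (-6)**2) = (-20 - 2508)*sqrt(1 + 36) = -2528*sqrt(37)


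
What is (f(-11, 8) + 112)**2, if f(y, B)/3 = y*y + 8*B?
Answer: 444889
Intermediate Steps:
f(y, B) = 3*y**2 + 24*B (f(y, B) = 3*(y*y + 8*B) = 3*(y**2 + 8*B) = 3*y**2 + 24*B)
(f(-11, 8) + 112)**2 = ((3*(-11)**2 + 24*8) + 112)**2 = ((3*121 + 192) + 112)**2 = ((363 + 192) + 112)**2 = (555 + 112)**2 = 667**2 = 444889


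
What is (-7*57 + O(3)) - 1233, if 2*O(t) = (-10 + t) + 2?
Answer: -3269/2 ≈ -1634.5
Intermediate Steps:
O(t) = -4 + t/2 (O(t) = ((-10 + t) + 2)/2 = (-8 + t)/2 = -4 + t/2)
(-7*57 + O(3)) - 1233 = (-7*57 + (-4 + (½)*3)) - 1233 = (-399 + (-4 + 3/2)) - 1233 = (-399 - 5/2) - 1233 = -803/2 - 1233 = -3269/2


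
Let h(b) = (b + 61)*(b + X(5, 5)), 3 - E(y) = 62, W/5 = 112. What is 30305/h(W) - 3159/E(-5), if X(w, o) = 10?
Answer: 11789255/219834 ≈ 53.628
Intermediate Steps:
W = 560 (W = 5*112 = 560)
E(y) = -59 (E(y) = 3 - 1*62 = 3 - 62 = -59)
h(b) = (10 + b)*(61 + b) (h(b) = (b + 61)*(b + 10) = (61 + b)*(10 + b) = (10 + b)*(61 + b))
30305/h(W) - 3159/E(-5) = 30305/(610 + 560² + 71*560) - 3159/(-59) = 30305/(610 + 313600 + 39760) - 3159*(-1/59) = 30305/353970 + 3159/59 = 30305*(1/353970) + 3159/59 = 319/3726 + 3159/59 = 11789255/219834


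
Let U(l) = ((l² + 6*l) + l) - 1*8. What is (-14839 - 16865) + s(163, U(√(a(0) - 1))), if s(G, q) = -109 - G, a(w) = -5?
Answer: -31976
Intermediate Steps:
U(l) = -8 + l² + 7*l (U(l) = (l² + 7*l) - 8 = -8 + l² + 7*l)
(-14839 - 16865) + s(163, U(√(a(0) - 1))) = (-14839 - 16865) + (-109 - 1*163) = -31704 + (-109 - 163) = -31704 - 272 = -31976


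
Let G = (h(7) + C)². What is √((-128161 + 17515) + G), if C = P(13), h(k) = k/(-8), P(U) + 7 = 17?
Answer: I*√7076015/8 ≈ 332.51*I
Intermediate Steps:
P(U) = 10 (P(U) = -7 + 17 = 10)
h(k) = -k/8 (h(k) = k*(-⅛) = -k/8)
C = 10
G = 5329/64 (G = (-⅛*7 + 10)² = (-7/8 + 10)² = (73/8)² = 5329/64 ≈ 83.266)
√((-128161 + 17515) + G) = √((-128161 + 17515) + 5329/64) = √(-110646 + 5329/64) = √(-7076015/64) = I*√7076015/8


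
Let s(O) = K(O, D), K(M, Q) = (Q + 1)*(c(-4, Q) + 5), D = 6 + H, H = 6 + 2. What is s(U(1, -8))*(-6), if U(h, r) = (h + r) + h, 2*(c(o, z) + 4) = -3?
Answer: 45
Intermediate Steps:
c(o, z) = -11/2 (c(o, z) = -4 + (1/2)*(-3) = -4 - 3/2 = -11/2)
H = 8
U(h, r) = r + 2*h
D = 14 (D = 6 + 8 = 14)
K(M, Q) = -1/2 - Q/2 (K(M, Q) = (Q + 1)*(-11/2 + 5) = (1 + Q)*(-1/2) = -1/2 - Q/2)
s(O) = -15/2 (s(O) = -1/2 - 1/2*14 = -1/2 - 7 = -15/2)
s(U(1, -8))*(-6) = -15/2*(-6) = 45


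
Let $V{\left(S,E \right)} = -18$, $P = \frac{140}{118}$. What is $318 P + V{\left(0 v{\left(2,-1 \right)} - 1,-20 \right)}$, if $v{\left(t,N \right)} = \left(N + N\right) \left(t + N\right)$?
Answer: $\frac{21198}{59} \approx 359.29$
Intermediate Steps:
$v{\left(t,N \right)} = 2 N \left(N + t\right)$
$P = \frac{70}{59}$ ($P = 140 \cdot \frac{1}{118} = \frac{70}{59} \approx 1.1864$)
$318 P + V{\left(0 v{\left(2,-1 \right)} - 1,-20 \right)} = 318 \cdot \frac{70}{59} - 18 = \frac{22260}{59} - 18 = \frac{21198}{59}$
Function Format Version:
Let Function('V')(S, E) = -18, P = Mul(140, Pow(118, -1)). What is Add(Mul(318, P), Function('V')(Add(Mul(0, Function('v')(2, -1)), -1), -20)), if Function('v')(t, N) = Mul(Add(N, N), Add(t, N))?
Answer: Rational(21198, 59) ≈ 359.29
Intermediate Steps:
Function('v')(t, N) = Mul(2, N, Add(N, t)) (Function('v')(t, N) = Mul(Mul(2, N), Add(N, t)) = Mul(2, N, Add(N, t)))
P = Rational(70, 59) (P = Mul(140, Rational(1, 118)) = Rational(70, 59) ≈ 1.1864)
Add(Mul(318, P), Function('V')(Add(Mul(0, Function('v')(2, -1)), -1), -20)) = Add(Mul(318, Rational(70, 59)), -18) = Add(Rational(22260, 59), -18) = Rational(21198, 59)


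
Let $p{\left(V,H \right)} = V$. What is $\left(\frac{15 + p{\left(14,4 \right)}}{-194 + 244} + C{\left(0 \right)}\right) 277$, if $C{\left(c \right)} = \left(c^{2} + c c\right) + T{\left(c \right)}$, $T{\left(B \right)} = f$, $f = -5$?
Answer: $- \frac{61217}{50} \approx -1224.3$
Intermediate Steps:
$T{\left(B \right)} = -5$
$C{\left(c \right)} = -5 + 2 c^{2}$ ($C{\left(c \right)} = \left(c^{2} + c c\right) - 5 = \left(c^{2} + c^{2}\right) - 5 = 2 c^{2} - 5 = -5 + 2 c^{2}$)
$\left(\frac{15 + p{\left(14,4 \right)}}{-194 + 244} + C{\left(0 \right)}\right) 277 = \left(\frac{15 + 14}{-194 + 244} - \left(5 - 2 \cdot 0^{2}\right)\right) 277 = \left(\frac{29}{50} + \left(-5 + 2 \cdot 0\right)\right) 277 = \left(29 \cdot \frac{1}{50} + \left(-5 + 0\right)\right) 277 = \left(\frac{29}{50} - 5\right) 277 = \left(- \frac{221}{50}\right) 277 = - \frac{61217}{50}$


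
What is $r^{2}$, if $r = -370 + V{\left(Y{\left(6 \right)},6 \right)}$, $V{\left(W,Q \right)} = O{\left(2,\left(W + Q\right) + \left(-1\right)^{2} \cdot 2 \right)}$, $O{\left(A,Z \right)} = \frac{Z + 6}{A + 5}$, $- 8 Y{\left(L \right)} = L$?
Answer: $\frac{106234249}{784} \approx 1.355 \cdot 10^{5}$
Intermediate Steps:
$Y{\left(L \right)} = - \frac{L}{8}$
$O{\left(A,Z \right)} = \frac{6 + Z}{5 + A}$
$V{\left(W,Q \right)} = \frac{8}{7} + \frac{Q}{7} + \frac{W}{7}$ ($V{\left(W,Q \right)} = \frac{6 + \left(\left(W + Q\right) + \left(-1\right)^{2} \cdot 2\right)}{5 + 2} = \frac{6 + \left(\left(Q + W\right) + 1 \cdot 2\right)}{7} = \frac{6 + \left(\left(Q + W\right) + 2\right)}{7} = \frac{6 + \left(2 + Q + W\right)}{7} = \frac{8 + Q + W}{7} = \frac{8}{7} + \frac{Q}{7} + \frac{W}{7}$)
$r = - \frac{10307}{28}$ ($r = -370 + \left(\frac{8}{7} + \frac{1}{7} \cdot 6 + \frac{\left(- \frac{1}{8}\right) 6}{7}\right) = -370 + \left(\frac{8}{7} + \frac{6}{7} + \frac{1}{7} \left(- \frac{3}{4}\right)\right) = -370 + \left(\frac{8}{7} + \frac{6}{7} - \frac{3}{28}\right) = -370 + \frac{53}{28} = - \frac{10307}{28} \approx -368.11$)
$r^{2} = \left(- \frac{10307}{28}\right)^{2} = \frac{106234249}{784}$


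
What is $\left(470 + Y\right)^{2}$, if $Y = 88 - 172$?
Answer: $148996$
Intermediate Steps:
$Y = -84$
$\left(470 + Y\right)^{2} = \left(470 - 84\right)^{2} = 386^{2} = 148996$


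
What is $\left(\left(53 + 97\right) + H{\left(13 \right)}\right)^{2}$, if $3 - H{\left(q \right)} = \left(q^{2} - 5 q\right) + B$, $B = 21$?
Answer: $784$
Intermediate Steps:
$H{\left(q \right)} = -18 - q^{2} + 5 q$ ($H{\left(q \right)} = 3 - \left(\left(q^{2} - 5 q\right) + 21\right) = 3 - \left(21 + q^{2} - 5 q\right) = -18 - q^{2} + 5 q$)
$\left(\left(53 + 97\right) + H{\left(13 \right)}\right)^{2} = \left(\left(53 + 97\right) - 122\right)^{2} = \left(150 - 122\right)^{2} = 28^{2} = 784$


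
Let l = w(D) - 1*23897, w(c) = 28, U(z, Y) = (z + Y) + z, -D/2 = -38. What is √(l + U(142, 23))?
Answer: 3*I*√2618 ≈ 153.5*I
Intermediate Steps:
D = 76 (D = -2*(-38) = 76)
U(z, Y) = Y + 2*z (U(z, Y) = (Y + z) + z = Y + 2*z)
l = -23869 (l = 28 - 1*23897 = 28 - 23897 = -23869)
√(l + U(142, 23)) = √(-23869 + (23 + 2*142)) = √(-23869 + (23 + 284)) = √(-23869 + 307) = √(-23562) = 3*I*√2618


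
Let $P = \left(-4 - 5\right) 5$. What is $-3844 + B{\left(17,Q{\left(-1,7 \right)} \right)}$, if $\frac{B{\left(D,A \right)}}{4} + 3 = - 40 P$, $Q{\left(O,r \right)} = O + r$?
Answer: $3344$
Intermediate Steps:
$P = -45$ ($P = \left(-9\right) 5 = -45$)
$B{\left(D,A \right)} = 7188$ ($B{\left(D,A \right)} = -12 + 4 \left(\left(-40\right) \left(-45\right)\right) = -12 + 4 \cdot 1800 = -12 + 7200 = 7188$)
$-3844 + B{\left(17,Q{\left(-1,7 \right)} \right)} = -3844 + 7188 = 3344$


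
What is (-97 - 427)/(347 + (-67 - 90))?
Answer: -262/95 ≈ -2.7579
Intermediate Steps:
(-97 - 427)/(347 + (-67 - 90)) = -524/(347 - 157) = -524/190 = -524*1/190 = -262/95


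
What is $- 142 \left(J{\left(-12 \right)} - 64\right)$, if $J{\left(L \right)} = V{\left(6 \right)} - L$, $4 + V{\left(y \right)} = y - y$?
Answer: $7952$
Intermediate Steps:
$V{\left(y \right)} = -4$ ($V{\left(y \right)} = -4 + \left(y - y\right) = -4 + 0 = -4$)
$J{\left(L \right)} = -4 - L$
$- 142 \left(J{\left(-12 \right)} - 64\right) = - 142 \left(\left(-4 - -12\right) - 64\right) = - 142 \left(\left(-4 + 12\right) - 64\right) = - 142 \left(8 - 64\right) = \left(-142\right) \left(-56\right) = 7952$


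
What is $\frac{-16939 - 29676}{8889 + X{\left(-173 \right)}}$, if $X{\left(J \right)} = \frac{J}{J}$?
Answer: $- \frac{9323}{1778} \approx -5.2435$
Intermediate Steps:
$X{\left(J \right)} = 1$
$\frac{-16939 - 29676}{8889 + X{\left(-173 \right)}} = \frac{-16939 - 29676}{8889 + 1} = - \frac{46615}{8890} = \left(-46615\right) \frac{1}{8890} = - \frac{9323}{1778}$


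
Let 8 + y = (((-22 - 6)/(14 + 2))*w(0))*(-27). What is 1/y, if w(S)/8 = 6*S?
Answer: -⅛ ≈ -0.12500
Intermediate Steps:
w(S) = 48*S (w(S) = 8*(6*S) = 48*S)
y = -8 (y = -8 + (((-22 - 6)/(14 + 2))*(48*0))*(-27) = -8 + (-28/16*0)*(-27) = -8 + (-28*1/16*0)*(-27) = -8 - 7/4*0*(-27) = -8 + 0*(-27) = -8 + 0 = -8)
1/y = 1/(-8) = -⅛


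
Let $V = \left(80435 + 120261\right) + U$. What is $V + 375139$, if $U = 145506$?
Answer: $721341$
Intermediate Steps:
$V = 346202$ ($V = \left(80435 + 120261\right) + 145506 = 200696 + 145506 = 346202$)
$V + 375139 = 346202 + 375139 = 721341$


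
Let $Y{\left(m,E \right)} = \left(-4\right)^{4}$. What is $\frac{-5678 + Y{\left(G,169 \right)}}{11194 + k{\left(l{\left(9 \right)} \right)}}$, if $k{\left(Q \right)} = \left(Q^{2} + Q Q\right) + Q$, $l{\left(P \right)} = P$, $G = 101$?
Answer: $- \frac{5422}{11365} \approx -0.47708$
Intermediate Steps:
$Y{\left(m,E \right)} = 256$
$k{\left(Q \right)} = Q + 2 Q^{2}$ ($k{\left(Q \right)} = \left(Q^{2} + Q^{2}\right) + Q = 2 Q^{2} + Q = Q + 2 Q^{2}$)
$\frac{-5678 + Y{\left(G,169 \right)}}{11194 + k{\left(l{\left(9 \right)} \right)}} = \frac{-5678 + 256}{11194 + 9 \left(1 + 2 \cdot 9\right)} = - \frac{5422}{11194 + 9 \left(1 + 18\right)} = - \frac{5422}{11194 + 9 \cdot 19} = - \frac{5422}{11194 + 171} = - \frac{5422}{11365}$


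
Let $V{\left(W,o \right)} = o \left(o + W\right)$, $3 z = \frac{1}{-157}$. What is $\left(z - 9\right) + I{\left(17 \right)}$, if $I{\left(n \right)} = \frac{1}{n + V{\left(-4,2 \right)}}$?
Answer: $- \frac{54649}{6123} \approx -8.9252$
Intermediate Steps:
$z = - \frac{1}{471}$ ($z = \frac{1}{3 \left(-157\right)} = \frac{1}{3} \left(- \frac{1}{157}\right) = - \frac{1}{471} \approx -0.0021231$)
$V{\left(W,o \right)} = o \left(W + o\right)$
$I{\left(n \right)} = \frac{1}{-4 + n}$ ($I{\left(n \right)} = \frac{1}{n + 2 \left(-4 + 2\right)} = \frac{1}{n + 2 \left(-2\right)} = \frac{1}{n - 4} = \frac{1}{-4 + n}$)
$\left(z - 9\right) + I{\left(17 \right)} = \left(- \frac{1}{471} - 9\right) + \frac{1}{-4 + 17} = \left(- \frac{1}{471} - 9\right) + \frac{1}{13} = - \frac{4240}{471} + \frac{1}{13} = - \frac{54649}{6123}$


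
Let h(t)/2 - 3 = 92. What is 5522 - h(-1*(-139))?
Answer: 5332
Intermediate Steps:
h(t) = 190 (h(t) = 6 + 2*92 = 6 + 184 = 190)
5522 - h(-1*(-139)) = 5522 - 1*190 = 5522 - 190 = 5332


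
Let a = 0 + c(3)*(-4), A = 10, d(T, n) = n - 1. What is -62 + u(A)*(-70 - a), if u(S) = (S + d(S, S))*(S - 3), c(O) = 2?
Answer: -8308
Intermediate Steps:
d(T, n) = -1 + n
a = -8 (a = 0 + 2*(-4) = 0 - 8 = -8)
u(S) = (-1 + 2*S)*(-3 + S) (u(S) = (S + (-1 + S))*(S - 3) = (-1 + 2*S)*(-3 + S))
-62 + u(A)*(-70 - a) = -62 + (3 - 7*10 + 2*10²)*(-70 - 1*(-8)) = -62 + (3 - 70 + 2*100)*(-70 + 8) = -62 + (3 - 70 + 200)*(-62) = -62 + 133*(-62) = -62 - 8246 = -8308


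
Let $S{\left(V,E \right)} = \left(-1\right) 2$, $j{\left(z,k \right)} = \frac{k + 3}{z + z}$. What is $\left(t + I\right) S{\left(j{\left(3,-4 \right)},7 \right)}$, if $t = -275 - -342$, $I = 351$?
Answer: $-836$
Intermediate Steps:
$j{\left(z,k \right)} = \frac{3 + k}{2 z}$
$t = 67$ ($t = -275 + 342 = 67$)
$S{\left(V,E \right)} = -2$
$\left(t + I\right) S{\left(j{\left(3,-4 \right)},7 \right)} = \left(67 + 351\right) \left(-2\right) = 418 \left(-2\right) = -836$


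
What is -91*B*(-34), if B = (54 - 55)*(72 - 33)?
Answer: -120666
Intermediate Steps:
B = -39 (B = -1*39 = -39)
-91*B*(-34) = -91*(-39)*(-34) = 3549*(-34) = -120666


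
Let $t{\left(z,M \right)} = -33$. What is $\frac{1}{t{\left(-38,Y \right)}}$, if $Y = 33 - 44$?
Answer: $- \frac{1}{33} \approx -0.030303$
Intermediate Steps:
$Y = -11$
$\frac{1}{t{\left(-38,Y \right)}} = \frac{1}{-33} = - \frac{1}{33}$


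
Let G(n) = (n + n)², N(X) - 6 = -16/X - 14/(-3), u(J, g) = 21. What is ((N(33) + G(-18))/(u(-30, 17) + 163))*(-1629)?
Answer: -2925684/253 ≈ -11564.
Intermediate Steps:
N(X) = 32/3 - 16/X (N(X) = 6 + (-16/X - 14/(-3)) = 6 + (-16/X - 14*(-⅓)) = 6 + (-16/X + 14/3) = 6 + (14/3 - 16/X) = 32/3 - 16/X)
G(n) = 4*n² (G(n) = (2*n)² = 4*n²)
((N(33) + G(-18))/(u(-30, 17) + 163))*(-1629) = (((32/3 - 16/33) + 4*(-18)²)/(21 + 163))*(-1629) = (((32/3 - 16*1/33) + 4*324)/184)*(-1629) = (((32/3 - 16/33) + 1296)*(1/184))*(-1629) = ((112/11 + 1296)*(1/184))*(-1629) = ((14368/11)*(1/184))*(-1629) = (1796/253)*(-1629) = -2925684/253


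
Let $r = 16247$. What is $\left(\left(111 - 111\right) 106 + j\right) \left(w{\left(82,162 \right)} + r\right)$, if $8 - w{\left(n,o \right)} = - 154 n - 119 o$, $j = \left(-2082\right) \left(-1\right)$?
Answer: $100271202$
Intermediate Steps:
$j = 2082$
$w{\left(n,o \right)} = 8 + 119 o + 154 n$ ($w{\left(n,o \right)} = 8 - \left(- 154 n - 119 o\right) = 8 + \left(119 o + 154 n\right) = 8 + 119 o + 154 n$)
$\left(\left(111 - 111\right) 106 + j\right) \left(w{\left(82,162 \right)} + r\right) = \left(\left(111 - 111\right) 106 + 2082\right) \left(\left(8 + 119 \cdot 162 + 154 \cdot 82\right) + 16247\right) = \left(0 \cdot 106 + 2082\right) \left(\left(8 + 19278 + 12628\right) + 16247\right) = \left(0 + 2082\right) \left(31914 + 16247\right) = 2082 \cdot 48161 = 100271202$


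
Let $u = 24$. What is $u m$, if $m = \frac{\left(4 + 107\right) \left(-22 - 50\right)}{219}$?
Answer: $- \frac{63936}{73} \approx -875.84$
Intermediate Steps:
$m = - \frac{2664}{73}$ ($m = 111 \left(-72\right) \frac{1}{219} = \left(-7992\right) \frac{1}{219} = - \frac{2664}{73} \approx -36.493$)
$u m = 24 \left(- \frac{2664}{73}\right) = - \frac{63936}{73}$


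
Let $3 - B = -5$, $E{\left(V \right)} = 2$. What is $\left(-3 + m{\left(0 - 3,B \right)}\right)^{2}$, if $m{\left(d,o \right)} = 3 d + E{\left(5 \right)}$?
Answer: $100$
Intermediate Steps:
$B = 8$ ($B = 3 - -5 = 3 + 5 = 8$)
$m{\left(d,o \right)} = 2 + 3 d$ ($m{\left(d,o \right)} = 3 d + 2 = 2 + 3 d$)
$\left(-3 + m{\left(0 - 3,B \right)}\right)^{2} = \left(-3 + \left(2 + 3 \left(0 - 3\right)\right)\right)^{2} = \left(-3 + \left(2 + 3 \left(-3\right)\right)\right)^{2} = \left(-3 + \left(2 - 9\right)\right)^{2} = \left(-3 - 7\right)^{2} = \left(-10\right)^{2} = 100$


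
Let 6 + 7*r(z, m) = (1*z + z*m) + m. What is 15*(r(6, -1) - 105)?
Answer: -1590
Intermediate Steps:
r(z, m) = -6/7 + m/7 + z/7 + m*z/7 (r(z, m) = -6/7 + ((1*z + z*m) + m)/7 = -6/7 + ((z + m*z) + m)/7 = -6/7 + (m + z + m*z)/7 = -6/7 + (m/7 + z/7 + m*z/7) = -6/7 + m/7 + z/7 + m*z/7)
15*(r(6, -1) - 105) = 15*((-6/7 + (⅐)*(-1) + (⅐)*6 + (⅐)*(-1)*6) - 105) = 15*((-6/7 - ⅐ + 6/7 - 6/7) - 105) = 15*(-1 - 105) = 15*(-106) = -1590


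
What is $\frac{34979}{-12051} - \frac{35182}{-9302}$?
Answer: $\frac{49301812}{56049201} \approx 0.87962$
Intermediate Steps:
$\frac{34979}{-12051} - \frac{35182}{-9302} = 34979 \left(- \frac{1}{12051}\right) - - \frac{17591}{4651} = - \frac{34979}{12051} + \frac{17591}{4651} = \frac{49301812}{56049201}$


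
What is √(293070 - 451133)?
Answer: I*√158063 ≈ 397.57*I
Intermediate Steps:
√(293070 - 451133) = √(-158063) = I*√158063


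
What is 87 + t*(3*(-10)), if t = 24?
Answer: -633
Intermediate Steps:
87 + t*(3*(-10)) = 87 + 24*(3*(-10)) = 87 + 24*(-30) = 87 - 720 = -633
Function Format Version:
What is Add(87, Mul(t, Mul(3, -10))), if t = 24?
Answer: -633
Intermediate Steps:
Add(87, Mul(t, Mul(3, -10))) = Add(87, Mul(24, Mul(3, -10))) = Add(87, Mul(24, -30)) = Add(87, -720) = -633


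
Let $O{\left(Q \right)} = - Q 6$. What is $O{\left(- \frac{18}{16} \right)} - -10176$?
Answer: $\frac{40731}{4} \approx 10183.0$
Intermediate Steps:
$O{\left(Q \right)} = - 6 Q$
$O{\left(- \frac{18}{16} \right)} - -10176 = - 6 \left(- \frac{18}{16}\right) - -10176 = - 6 \left(\left(-18\right) \frac{1}{16}\right) + 10176 = \left(-6\right) \left(- \frac{9}{8}\right) + 10176 = \frac{27}{4} + 10176 = \frac{40731}{4}$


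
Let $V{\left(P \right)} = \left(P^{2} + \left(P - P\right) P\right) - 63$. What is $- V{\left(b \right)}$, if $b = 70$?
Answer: $-4837$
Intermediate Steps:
$V{\left(P \right)} = -63 + P^{2}$ ($V{\left(P \right)} = \left(P^{2} + 0 P\right) - 63 = \left(P^{2} + 0\right) - 63 = P^{2} - 63 = -63 + P^{2}$)
$- V{\left(b \right)} = - (-63 + 70^{2}) = - (-63 + 4900) = \left(-1\right) 4837 = -4837$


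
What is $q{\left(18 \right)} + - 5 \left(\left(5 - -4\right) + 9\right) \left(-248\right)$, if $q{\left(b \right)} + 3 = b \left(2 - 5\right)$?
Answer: $22263$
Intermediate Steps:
$q{\left(b \right)} = -3 - 3 b$ ($q{\left(b \right)} = -3 + b \left(2 - 5\right) = -3 + b \left(-3\right) = -3 - 3 b$)
$q{\left(18 \right)} + - 5 \left(\left(5 - -4\right) + 9\right) \left(-248\right) = \left(-3 - 54\right) + - 5 \left(\left(5 - -4\right) + 9\right) \left(-248\right) = \left(-3 - 54\right) + - 5 \left(\left(5 + 4\right) + 9\right) \left(-248\right) = -57 + - 5 \left(9 + 9\right) \left(-248\right) = -57 + \left(-5\right) 18 \left(-248\right) = -57 - -22320 = -57 + 22320 = 22263$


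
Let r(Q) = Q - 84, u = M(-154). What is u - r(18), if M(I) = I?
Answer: -88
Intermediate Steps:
u = -154
r(Q) = -84 + Q
u - r(18) = -154 - (-84 + 18) = -154 - 1*(-66) = -154 + 66 = -88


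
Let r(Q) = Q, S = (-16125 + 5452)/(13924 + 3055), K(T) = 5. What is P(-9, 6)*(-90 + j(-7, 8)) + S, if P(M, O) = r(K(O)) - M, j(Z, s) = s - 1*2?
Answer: -19977977/16979 ≈ -1176.6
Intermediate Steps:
S = -10673/16979 ≈ -0.62860
j(Z, s) = -2 + s (j(Z, s) = s - 2 = -2 + s)
P(M, O) = 5 - M
P(-9, 6)*(-90 + j(-7, 8)) + S = (5 - 1*(-9))*(-90 + (-2 + 8)) - 10673/16979 = (5 + 9)*(-90 + 6) - 10673/16979 = 14*(-84) - 10673/16979 = -1176 - 10673/16979 = -19977977/16979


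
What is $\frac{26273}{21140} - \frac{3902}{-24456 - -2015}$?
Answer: $\frac{672080673}{474402740} \approx 1.4167$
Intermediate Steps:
$\frac{26273}{21140} - \frac{3902}{-24456 - -2015} = 26273 \cdot \frac{1}{21140} - \frac{3902}{-24456 + 2015} = \frac{26273}{21140} - \frac{3902}{-22441} = \frac{26273}{21140} - - \frac{3902}{22441} = \frac{26273}{21140} + \frac{3902}{22441} = \frac{672080673}{474402740}$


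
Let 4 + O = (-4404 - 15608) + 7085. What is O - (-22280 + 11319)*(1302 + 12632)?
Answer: 152717643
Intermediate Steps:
O = -12931 (O = -4 + ((-4404 - 15608) + 7085) = -4 + (-20012 + 7085) = -4 - 12927 = -12931)
O - (-22280 + 11319)*(1302 + 12632) = -12931 - (-22280 + 11319)*(1302 + 12632) = -12931 - (-10961)*13934 = -12931 - 1*(-152730574) = -12931 + 152730574 = 152717643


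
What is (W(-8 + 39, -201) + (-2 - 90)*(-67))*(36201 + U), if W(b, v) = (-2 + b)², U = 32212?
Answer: 479233065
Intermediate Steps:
(W(-8 + 39, -201) + (-2 - 90)*(-67))*(36201 + U) = ((-2 + (-8 + 39))² + (-2 - 90)*(-67))*(36201 + 32212) = ((-2 + 31)² - 92*(-67))*68413 = (29² + 6164)*68413 = (841 + 6164)*68413 = 7005*68413 = 479233065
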